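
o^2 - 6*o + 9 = (o - 3)^2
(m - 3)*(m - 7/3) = m^2 - 16*m/3 + 7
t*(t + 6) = t^2 + 6*t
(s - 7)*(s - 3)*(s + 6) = s^3 - 4*s^2 - 39*s + 126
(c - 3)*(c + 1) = c^2 - 2*c - 3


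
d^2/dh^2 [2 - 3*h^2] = -6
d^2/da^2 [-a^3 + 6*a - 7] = -6*a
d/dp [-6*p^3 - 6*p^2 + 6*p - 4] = -18*p^2 - 12*p + 6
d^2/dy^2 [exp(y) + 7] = exp(y)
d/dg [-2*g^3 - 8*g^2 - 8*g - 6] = -6*g^2 - 16*g - 8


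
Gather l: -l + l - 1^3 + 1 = 0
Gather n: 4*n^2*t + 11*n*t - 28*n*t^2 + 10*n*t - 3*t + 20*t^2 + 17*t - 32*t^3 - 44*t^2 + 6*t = 4*n^2*t + n*(-28*t^2 + 21*t) - 32*t^3 - 24*t^2 + 20*t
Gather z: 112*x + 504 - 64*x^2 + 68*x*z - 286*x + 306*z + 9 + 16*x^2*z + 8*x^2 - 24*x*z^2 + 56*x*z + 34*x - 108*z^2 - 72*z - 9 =-56*x^2 - 140*x + z^2*(-24*x - 108) + z*(16*x^2 + 124*x + 234) + 504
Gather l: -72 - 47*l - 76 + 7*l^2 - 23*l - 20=7*l^2 - 70*l - 168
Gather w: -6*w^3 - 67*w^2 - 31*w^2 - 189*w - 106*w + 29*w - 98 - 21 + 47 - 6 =-6*w^3 - 98*w^2 - 266*w - 78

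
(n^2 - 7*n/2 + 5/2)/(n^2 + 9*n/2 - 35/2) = (n - 1)/(n + 7)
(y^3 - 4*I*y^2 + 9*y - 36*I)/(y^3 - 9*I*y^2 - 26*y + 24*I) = (y + 3*I)/(y - 2*I)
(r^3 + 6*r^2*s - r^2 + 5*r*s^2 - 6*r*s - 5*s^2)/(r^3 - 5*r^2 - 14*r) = (-r^3 - 6*r^2*s + r^2 - 5*r*s^2 + 6*r*s + 5*s^2)/(r*(-r^2 + 5*r + 14))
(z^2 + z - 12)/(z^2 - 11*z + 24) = (z + 4)/(z - 8)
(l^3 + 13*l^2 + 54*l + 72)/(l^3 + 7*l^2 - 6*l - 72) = (l + 3)/(l - 3)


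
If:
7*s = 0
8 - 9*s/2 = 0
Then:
No Solution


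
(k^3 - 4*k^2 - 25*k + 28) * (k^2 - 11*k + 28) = k^5 - 15*k^4 + 47*k^3 + 191*k^2 - 1008*k + 784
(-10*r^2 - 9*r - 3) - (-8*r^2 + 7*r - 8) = -2*r^2 - 16*r + 5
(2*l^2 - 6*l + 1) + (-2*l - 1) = 2*l^2 - 8*l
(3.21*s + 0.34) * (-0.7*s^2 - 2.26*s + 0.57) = -2.247*s^3 - 7.4926*s^2 + 1.0613*s + 0.1938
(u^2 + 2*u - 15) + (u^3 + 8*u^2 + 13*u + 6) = u^3 + 9*u^2 + 15*u - 9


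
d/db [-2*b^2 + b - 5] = 1 - 4*b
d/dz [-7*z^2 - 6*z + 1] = -14*z - 6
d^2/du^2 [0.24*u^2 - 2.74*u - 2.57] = 0.480000000000000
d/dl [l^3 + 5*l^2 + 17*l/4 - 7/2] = 3*l^2 + 10*l + 17/4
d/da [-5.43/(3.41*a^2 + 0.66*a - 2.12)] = (37.0326*a + 3.5838)/(3.41*a^2 + 0.66*a - 2.12)^2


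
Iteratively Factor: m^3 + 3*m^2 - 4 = (m + 2)*(m^2 + m - 2) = (m + 2)^2*(m - 1)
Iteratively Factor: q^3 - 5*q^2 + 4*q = (q - 4)*(q^2 - q) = q*(q - 4)*(q - 1)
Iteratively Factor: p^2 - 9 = (p + 3)*(p - 3)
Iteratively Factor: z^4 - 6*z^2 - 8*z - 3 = (z - 3)*(z^3 + 3*z^2 + 3*z + 1) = (z - 3)*(z + 1)*(z^2 + 2*z + 1) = (z - 3)*(z + 1)^2*(z + 1)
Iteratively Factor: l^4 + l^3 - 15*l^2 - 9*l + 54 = (l + 3)*(l^3 - 2*l^2 - 9*l + 18) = (l - 3)*(l + 3)*(l^2 + l - 6) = (l - 3)*(l - 2)*(l + 3)*(l + 3)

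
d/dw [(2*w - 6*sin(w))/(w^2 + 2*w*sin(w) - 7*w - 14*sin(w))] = 2*(-5*w^2*cos(w) - w^2 + 6*w*sin(w) + 35*w*cos(w) + 6*sin(w)^2 - 35*sin(w))/((w - 7)^2*(w + 2*sin(w))^2)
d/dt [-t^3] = -3*t^2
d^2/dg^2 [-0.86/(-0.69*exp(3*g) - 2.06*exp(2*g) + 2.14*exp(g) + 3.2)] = ((-5.3406*exp(2*g) - 7.0864*exp(g) + 1.8404)*(0.69*exp(3*g) + 2.06*exp(2*g) - 2.14*exp(g) - 3.2) + 0.86*(2.07*exp(2*g) + 4.12*exp(g) - 2.14)*(4.14*exp(2*g) + 8.24*exp(g) - 4.28)*exp(g))*exp(g)/(0.69*exp(3*g) + 2.06*exp(2*g) - 2.14*exp(g) - 3.2)^3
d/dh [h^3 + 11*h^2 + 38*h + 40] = 3*h^2 + 22*h + 38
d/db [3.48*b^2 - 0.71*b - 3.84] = 6.96*b - 0.71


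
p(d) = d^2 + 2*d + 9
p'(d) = 2*d + 2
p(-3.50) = 14.25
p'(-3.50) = -5.00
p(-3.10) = 12.41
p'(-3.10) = -4.20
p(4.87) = 42.46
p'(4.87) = 11.74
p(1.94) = 16.64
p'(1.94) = 5.88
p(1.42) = 13.86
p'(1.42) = 4.84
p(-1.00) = 8.00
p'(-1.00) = 0.00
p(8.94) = 106.80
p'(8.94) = 19.88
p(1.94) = 16.64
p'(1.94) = 5.88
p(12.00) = 177.00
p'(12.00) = 26.00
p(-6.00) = 33.00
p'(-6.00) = -10.00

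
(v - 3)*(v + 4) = v^2 + v - 12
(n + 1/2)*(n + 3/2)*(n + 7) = n^3 + 9*n^2 + 59*n/4 + 21/4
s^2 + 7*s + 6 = (s + 1)*(s + 6)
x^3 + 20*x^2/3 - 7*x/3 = x*(x - 1/3)*(x + 7)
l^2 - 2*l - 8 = (l - 4)*(l + 2)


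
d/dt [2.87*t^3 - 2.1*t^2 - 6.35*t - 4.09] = 8.61*t^2 - 4.2*t - 6.35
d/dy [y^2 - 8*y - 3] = 2*y - 8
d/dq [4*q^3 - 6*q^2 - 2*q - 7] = 12*q^2 - 12*q - 2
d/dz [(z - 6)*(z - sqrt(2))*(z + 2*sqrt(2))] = 3*z^2 - 12*z + 2*sqrt(2)*z - 6*sqrt(2) - 4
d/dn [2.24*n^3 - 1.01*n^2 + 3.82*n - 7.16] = 6.72*n^2 - 2.02*n + 3.82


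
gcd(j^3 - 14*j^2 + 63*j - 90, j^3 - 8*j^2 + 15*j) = j^2 - 8*j + 15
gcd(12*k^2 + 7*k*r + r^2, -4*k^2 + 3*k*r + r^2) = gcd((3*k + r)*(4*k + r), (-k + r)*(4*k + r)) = 4*k + r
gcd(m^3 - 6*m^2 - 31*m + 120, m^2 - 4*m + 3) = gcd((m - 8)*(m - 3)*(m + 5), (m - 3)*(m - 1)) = m - 3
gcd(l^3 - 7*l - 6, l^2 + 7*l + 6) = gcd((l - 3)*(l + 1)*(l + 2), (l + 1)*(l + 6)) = l + 1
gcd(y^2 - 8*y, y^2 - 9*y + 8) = y - 8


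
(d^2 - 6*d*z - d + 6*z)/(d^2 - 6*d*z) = (d - 1)/d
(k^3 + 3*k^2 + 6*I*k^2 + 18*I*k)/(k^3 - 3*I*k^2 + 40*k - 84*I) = k*(k + 3)/(k^2 - 9*I*k - 14)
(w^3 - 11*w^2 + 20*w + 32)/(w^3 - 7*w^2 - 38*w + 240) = (w^2 - 3*w - 4)/(w^2 + w - 30)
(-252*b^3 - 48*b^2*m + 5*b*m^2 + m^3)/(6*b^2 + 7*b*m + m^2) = (-42*b^2 - b*m + m^2)/(b + m)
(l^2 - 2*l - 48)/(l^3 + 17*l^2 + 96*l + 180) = (l - 8)/(l^2 + 11*l + 30)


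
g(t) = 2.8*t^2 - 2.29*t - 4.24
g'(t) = 5.6*t - 2.29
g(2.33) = 5.63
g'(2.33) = 10.76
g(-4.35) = 58.70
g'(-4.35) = -26.65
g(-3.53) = 38.73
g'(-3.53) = -22.06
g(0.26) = -4.65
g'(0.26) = -0.83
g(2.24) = 4.68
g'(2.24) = 10.25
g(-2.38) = 17.07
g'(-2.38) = -15.62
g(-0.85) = -0.27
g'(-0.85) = -7.05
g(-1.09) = 1.58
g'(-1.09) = -8.39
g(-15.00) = 660.11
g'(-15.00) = -86.29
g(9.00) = 201.95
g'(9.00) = 48.11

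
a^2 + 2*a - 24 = (a - 4)*(a + 6)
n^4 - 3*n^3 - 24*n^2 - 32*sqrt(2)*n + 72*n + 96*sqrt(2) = (n - 3)*(n - 4*sqrt(2))*(n + 2*sqrt(2))^2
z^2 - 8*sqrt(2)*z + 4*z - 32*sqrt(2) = (z + 4)*(z - 8*sqrt(2))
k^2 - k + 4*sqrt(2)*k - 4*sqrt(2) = (k - 1)*(k + 4*sqrt(2))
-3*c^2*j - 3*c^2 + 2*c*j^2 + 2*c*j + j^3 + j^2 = (-c + j)*(3*c + j)*(j + 1)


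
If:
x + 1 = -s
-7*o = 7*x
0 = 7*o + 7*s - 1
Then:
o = 4/7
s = -3/7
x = -4/7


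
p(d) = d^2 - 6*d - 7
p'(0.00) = -6.00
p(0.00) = -7.00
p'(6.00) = 6.00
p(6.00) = -7.00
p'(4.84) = 3.68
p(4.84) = -12.61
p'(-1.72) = -9.44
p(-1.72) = 6.28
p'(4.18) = 2.36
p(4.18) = -14.61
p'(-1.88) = -9.76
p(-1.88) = 7.81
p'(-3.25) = -12.50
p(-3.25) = 23.06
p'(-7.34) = -20.68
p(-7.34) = 90.92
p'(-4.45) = -14.90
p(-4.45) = 39.50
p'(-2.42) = -10.84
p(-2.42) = 13.38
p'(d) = 2*d - 6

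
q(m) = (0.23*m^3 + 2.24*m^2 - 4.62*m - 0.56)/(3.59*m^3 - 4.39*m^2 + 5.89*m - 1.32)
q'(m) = (-10.77*m^2 + 8.78*m - 5.89)*(0.23*m^3 + 2.24*m^2 - 4.62*m - 0.56)/(3.59*m^3 - 4.39*m^2 + 5.89*m - 1.32)^2 + (0.69*m^2 + 4.48*m - 4.62)/(3.59*m^3 - 4.39*m^2 + 5.89*m - 1.32)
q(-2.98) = -0.18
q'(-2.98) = -0.07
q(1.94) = 0.03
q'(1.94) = 0.29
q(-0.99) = -0.40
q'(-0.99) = -0.11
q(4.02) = 0.17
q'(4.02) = -0.00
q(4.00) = 0.17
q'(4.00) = -0.00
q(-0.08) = 0.10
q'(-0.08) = 3.09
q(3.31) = 0.17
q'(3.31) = 0.02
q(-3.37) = -0.15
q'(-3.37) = -0.06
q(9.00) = 0.13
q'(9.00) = -0.01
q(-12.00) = 0.00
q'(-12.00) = -0.01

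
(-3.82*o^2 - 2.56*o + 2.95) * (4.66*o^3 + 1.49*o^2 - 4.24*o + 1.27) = -17.8012*o^5 - 17.6214*o^4 + 26.1294*o^3 + 10.3985*o^2 - 15.7592*o + 3.7465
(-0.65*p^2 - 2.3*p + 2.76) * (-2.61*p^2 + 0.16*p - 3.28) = 1.6965*p^4 + 5.899*p^3 - 5.4396*p^2 + 7.9856*p - 9.0528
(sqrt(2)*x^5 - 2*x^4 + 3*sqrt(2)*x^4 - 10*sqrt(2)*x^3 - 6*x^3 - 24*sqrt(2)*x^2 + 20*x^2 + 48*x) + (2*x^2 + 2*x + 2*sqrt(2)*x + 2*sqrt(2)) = sqrt(2)*x^5 - 2*x^4 + 3*sqrt(2)*x^4 - 10*sqrt(2)*x^3 - 6*x^3 - 24*sqrt(2)*x^2 + 22*x^2 + 2*sqrt(2)*x + 50*x + 2*sqrt(2)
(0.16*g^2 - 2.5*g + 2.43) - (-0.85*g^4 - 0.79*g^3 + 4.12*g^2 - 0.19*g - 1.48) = 0.85*g^4 + 0.79*g^3 - 3.96*g^2 - 2.31*g + 3.91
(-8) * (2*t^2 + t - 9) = -16*t^2 - 8*t + 72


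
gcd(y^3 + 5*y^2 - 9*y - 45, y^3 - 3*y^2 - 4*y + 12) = y - 3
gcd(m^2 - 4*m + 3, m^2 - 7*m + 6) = m - 1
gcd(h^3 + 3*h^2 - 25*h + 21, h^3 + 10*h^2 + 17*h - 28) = h^2 + 6*h - 7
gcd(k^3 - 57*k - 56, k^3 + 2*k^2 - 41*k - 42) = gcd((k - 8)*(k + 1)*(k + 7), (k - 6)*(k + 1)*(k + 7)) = k^2 + 8*k + 7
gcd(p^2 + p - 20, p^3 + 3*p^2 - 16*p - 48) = p - 4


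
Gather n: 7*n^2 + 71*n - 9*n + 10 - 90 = 7*n^2 + 62*n - 80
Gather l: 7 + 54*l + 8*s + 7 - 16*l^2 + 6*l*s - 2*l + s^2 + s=-16*l^2 + l*(6*s + 52) + s^2 + 9*s + 14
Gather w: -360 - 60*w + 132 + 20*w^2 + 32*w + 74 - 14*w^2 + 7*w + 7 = 6*w^2 - 21*w - 147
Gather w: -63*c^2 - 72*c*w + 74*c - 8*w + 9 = -63*c^2 + 74*c + w*(-72*c - 8) + 9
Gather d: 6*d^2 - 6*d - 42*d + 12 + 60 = 6*d^2 - 48*d + 72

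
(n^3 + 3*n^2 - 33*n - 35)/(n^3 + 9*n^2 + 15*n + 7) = (n - 5)/(n + 1)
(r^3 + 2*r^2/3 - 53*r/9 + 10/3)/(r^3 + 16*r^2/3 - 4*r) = (r^2 + 4*r/3 - 5)/(r*(r + 6))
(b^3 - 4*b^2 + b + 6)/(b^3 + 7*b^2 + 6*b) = (b^2 - 5*b + 6)/(b*(b + 6))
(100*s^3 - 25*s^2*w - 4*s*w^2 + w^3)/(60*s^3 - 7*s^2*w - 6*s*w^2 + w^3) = (5*s + w)/(3*s + w)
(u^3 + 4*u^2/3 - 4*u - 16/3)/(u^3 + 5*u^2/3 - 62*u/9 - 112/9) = 3*(3*u^2 - 2*u - 8)/(9*u^2 - 3*u - 56)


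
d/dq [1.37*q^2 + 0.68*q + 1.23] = 2.74*q + 0.68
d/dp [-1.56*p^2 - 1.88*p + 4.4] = -3.12*p - 1.88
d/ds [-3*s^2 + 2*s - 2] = 2 - 6*s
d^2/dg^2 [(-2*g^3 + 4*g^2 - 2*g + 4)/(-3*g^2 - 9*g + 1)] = 4*(147*g^3 - 99*g^2 - 150*g - 161)/(27*g^6 + 243*g^5 + 702*g^4 + 567*g^3 - 234*g^2 + 27*g - 1)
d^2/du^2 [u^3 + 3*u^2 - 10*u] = 6*u + 6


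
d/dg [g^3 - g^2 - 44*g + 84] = 3*g^2 - 2*g - 44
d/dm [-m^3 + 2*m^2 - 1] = m*(4 - 3*m)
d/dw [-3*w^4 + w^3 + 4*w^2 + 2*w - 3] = -12*w^3 + 3*w^2 + 8*w + 2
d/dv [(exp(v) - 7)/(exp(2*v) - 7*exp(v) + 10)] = (-(exp(v) - 7)*(2*exp(v) - 7) + exp(2*v) - 7*exp(v) + 10)*exp(v)/(exp(2*v) - 7*exp(v) + 10)^2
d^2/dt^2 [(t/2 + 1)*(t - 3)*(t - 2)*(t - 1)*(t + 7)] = 10*t^3 + 18*t^2 - 87*t + 9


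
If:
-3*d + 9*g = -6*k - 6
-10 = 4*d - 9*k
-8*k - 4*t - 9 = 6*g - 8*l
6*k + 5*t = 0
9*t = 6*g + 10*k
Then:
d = -110/71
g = -104/71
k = 30/71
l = 111/568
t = -36/71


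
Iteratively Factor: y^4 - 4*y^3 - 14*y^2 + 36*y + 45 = (y - 5)*(y^3 + y^2 - 9*y - 9) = (y - 5)*(y + 1)*(y^2 - 9) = (y - 5)*(y - 3)*(y + 1)*(y + 3)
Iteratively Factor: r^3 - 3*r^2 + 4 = (r - 2)*(r^2 - r - 2) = (r - 2)*(r + 1)*(r - 2)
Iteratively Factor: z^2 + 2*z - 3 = (z + 3)*(z - 1)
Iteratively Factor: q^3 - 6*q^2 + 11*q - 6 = (q - 2)*(q^2 - 4*q + 3) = (q - 3)*(q - 2)*(q - 1)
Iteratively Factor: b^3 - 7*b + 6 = (b - 2)*(b^2 + 2*b - 3) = (b - 2)*(b + 3)*(b - 1)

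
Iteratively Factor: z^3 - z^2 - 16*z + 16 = (z + 4)*(z^2 - 5*z + 4) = (z - 4)*(z + 4)*(z - 1)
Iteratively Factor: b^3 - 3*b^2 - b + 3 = (b - 1)*(b^2 - 2*b - 3) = (b - 1)*(b + 1)*(b - 3)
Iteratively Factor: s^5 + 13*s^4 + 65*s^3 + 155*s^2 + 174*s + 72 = (s + 3)*(s^4 + 10*s^3 + 35*s^2 + 50*s + 24) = (s + 3)*(s + 4)*(s^3 + 6*s^2 + 11*s + 6) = (s + 3)^2*(s + 4)*(s^2 + 3*s + 2) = (s + 1)*(s + 3)^2*(s + 4)*(s + 2)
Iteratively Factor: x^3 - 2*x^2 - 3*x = (x + 1)*(x^2 - 3*x) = x*(x + 1)*(x - 3)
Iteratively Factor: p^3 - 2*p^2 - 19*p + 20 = (p - 1)*(p^2 - p - 20) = (p - 1)*(p + 4)*(p - 5)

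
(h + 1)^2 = h^2 + 2*h + 1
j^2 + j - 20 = (j - 4)*(j + 5)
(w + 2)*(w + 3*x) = w^2 + 3*w*x + 2*w + 6*x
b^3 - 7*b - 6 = (b - 3)*(b + 1)*(b + 2)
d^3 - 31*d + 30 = (d - 5)*(d - 1)*(d + 6)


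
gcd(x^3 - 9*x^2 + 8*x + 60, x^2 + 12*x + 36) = 1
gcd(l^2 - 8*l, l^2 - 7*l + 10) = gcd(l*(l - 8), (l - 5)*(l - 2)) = 1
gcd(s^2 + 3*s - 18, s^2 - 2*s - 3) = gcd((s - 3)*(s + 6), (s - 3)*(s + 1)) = s - 3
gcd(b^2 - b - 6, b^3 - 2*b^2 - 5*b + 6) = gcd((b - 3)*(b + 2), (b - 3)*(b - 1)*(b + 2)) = b^2 - b - 6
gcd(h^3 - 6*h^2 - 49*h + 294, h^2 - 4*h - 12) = h - 6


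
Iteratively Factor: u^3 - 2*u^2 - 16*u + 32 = (u + 4)*(u^2 - 6*u + 8) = (u - 2)*(u + 4)*(u - 4)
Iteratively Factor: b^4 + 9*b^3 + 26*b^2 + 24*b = (b)*(b^3 + 9*b^2 + 26*b + 24) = b*(b + 2)*(b^2 + 7*b + 12) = b*(b + 2)*(b + 3)*(b + 4)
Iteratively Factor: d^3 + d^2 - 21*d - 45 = (d + 3)*(d^2 - 2*d - 15) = (d - 5)*(d + 3)*(d + 3)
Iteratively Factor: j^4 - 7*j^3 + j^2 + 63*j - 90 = (j - 2)*(j^3 - 5*j^2 - 9*j + 45) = (j - 3)*(j - 2)*(j^2 - 2*j - 15) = (j - 5)*(j - 3)*(j - 2)*(j + 3)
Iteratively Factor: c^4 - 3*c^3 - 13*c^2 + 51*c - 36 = (c - 3)*(c^3 - 13*c + 12) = (c - 3)^2*(c^2 + 3*c - 4) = (c - 3)^2*(c + 4)*(c - 1)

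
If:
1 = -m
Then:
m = -1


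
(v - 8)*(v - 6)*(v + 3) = v^3 - 11*v^2 + 6*v + 144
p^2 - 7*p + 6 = (p - 6)*(p - 1)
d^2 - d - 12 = (d - 4)*(d + 3)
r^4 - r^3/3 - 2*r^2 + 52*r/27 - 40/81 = (r - 2/3)^3*(r + 5/3)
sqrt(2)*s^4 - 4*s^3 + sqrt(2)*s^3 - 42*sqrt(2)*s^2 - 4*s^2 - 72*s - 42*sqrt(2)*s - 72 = (s - 6*sqrt(2))*(s + sqrt(2))*(s + 3*sqrt(2))*(sqrt(2)*s + sqrt(2))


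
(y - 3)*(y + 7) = y^2 + 4*y - 21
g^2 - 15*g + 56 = (g - 8)*(g - 7)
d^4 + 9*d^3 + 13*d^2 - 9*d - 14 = (d - 1)*(d + 1)*(d + 2)*(d + 7)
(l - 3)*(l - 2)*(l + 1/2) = l^3 - 9*l^2/2 + 7*l/2 + 3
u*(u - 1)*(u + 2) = u^3 + u^2 - 2*u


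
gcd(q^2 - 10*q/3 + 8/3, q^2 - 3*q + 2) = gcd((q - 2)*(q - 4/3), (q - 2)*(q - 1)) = q - 2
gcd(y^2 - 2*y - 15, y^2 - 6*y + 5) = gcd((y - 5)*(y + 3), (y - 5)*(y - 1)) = y - 5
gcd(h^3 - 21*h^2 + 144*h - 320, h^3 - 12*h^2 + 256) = h^2 - 16*h + 64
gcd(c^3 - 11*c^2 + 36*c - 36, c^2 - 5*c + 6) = c^2 - 5*c + 6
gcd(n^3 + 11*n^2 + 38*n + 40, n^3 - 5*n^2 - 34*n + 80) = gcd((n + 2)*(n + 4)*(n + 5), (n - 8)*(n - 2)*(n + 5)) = n + 5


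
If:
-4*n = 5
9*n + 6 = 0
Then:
No Solution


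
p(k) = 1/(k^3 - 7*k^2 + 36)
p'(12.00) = 0.00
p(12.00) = 0.00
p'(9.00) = 0.00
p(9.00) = 0.01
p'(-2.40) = -0.15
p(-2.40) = -0.06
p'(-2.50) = -0.10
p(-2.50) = -0.04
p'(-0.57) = -0.01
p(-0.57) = 0.03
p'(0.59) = 0.01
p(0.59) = 0.03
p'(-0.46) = -0.01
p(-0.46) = 0.03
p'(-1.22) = -0.04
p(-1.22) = 0.04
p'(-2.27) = -0.34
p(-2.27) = -0.08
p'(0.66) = 0.01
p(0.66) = 0.03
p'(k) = (-3*k^2 + 14*k)/(k^3 - 7*k^2 + 36)^2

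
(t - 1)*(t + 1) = t^2 - 1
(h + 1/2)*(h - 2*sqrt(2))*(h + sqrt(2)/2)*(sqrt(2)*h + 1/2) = sqrt(2)*h^4 - 5*h^3/2 + sqrt(2)*h^3/2 - 11*sqrt(2)*h^2/4 - 5*h^2/4 - 11*sqrt(2)*h/8 - h - 1/2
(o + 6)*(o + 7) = o^2 + 13*o + 42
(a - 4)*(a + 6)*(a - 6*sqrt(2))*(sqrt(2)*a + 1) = sqrt(2)*a^4 - 11*a^3 + 2*sqrt(2)*a^3 - 30*sqrt(2)*a^2 - 22*a^2 - 12*sqrt(2)*a + 264*a + 144*sqrt(2)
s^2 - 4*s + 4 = (s - 2)^2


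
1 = 1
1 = 1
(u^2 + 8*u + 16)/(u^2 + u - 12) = (u + 4)/(u - 3)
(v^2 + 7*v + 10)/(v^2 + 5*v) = (v + 2)/v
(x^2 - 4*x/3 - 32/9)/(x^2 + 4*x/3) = (x - 8/3)/x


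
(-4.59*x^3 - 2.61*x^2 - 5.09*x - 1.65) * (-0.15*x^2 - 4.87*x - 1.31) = 0.6885*x^5 + 22.7448*x^4 + 19.4871*x^3 + 28.4549*x^2 + 14.7034*x + 2.1615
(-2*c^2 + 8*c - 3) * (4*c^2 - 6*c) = -8*c^4 + 44*c^3 - 60*c^2 + 18*c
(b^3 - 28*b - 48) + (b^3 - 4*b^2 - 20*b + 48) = 2*b^3 - 4*b^2 - 48*b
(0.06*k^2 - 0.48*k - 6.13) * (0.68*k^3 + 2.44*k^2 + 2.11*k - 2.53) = 0.0408*k^5 - 0.18*k^4 - 5.213*k^3 - 16.1218*k^2 - 11.7199*k + 15.5089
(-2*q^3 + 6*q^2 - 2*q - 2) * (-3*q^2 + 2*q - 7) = 6*q^5 - 22*q^4 + 32*q^3 - 40*q^2 + 10*q + 14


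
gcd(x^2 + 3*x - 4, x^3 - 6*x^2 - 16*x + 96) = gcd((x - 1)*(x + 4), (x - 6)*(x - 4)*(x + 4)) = x + 4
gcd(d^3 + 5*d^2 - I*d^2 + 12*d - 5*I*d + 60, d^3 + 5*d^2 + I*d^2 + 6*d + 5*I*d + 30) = d^2 + d*(5 + 3*I) + 15*I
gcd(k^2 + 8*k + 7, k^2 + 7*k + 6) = k + 1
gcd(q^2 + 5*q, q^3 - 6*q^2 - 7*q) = q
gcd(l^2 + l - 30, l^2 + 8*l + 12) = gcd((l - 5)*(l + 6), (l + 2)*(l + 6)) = l + 6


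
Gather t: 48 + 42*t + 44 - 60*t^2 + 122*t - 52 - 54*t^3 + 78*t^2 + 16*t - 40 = -54*t^3 + 18*t^2 + 180*t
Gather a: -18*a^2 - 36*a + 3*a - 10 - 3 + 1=-18*a^2 - 33*a - 12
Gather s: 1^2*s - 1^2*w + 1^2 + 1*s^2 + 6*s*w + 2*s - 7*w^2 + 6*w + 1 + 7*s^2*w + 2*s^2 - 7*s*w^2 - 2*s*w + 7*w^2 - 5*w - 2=s^2*(7*w + 3) + s*(-7*w^2 + 4*w + 3)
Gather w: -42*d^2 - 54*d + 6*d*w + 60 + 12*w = -42*d^2 - 54*d + w*(6*d + 12) + 60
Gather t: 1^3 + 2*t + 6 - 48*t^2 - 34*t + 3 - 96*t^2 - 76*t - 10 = -144*t^2 - 108*t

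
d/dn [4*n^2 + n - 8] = 8*n + 1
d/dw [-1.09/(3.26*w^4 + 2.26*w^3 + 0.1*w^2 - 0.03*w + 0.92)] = (14.2136*w^3 + 7.3902*w^2 + 0.218*w - 0.0327)/(3.26*w^4 + 2.26*w^3 + 0.1*w^2 - 0.03*w + 0.92)^2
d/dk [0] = 0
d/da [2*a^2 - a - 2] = 4*a - 1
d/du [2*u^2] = 4*u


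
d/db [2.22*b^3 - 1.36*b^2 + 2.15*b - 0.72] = 6.66*b^2 - 2.72*b + 2.15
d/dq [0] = 0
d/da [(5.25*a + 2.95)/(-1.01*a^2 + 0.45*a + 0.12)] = (5.3025*a^2 + 5.959*a - 0.6975)/(1.0201*a^4 - 0.909*a^3 - 0.0399*a^2 + 0.108*a + 0.0144)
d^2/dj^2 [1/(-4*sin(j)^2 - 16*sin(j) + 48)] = (sin(j)^4 + 3*sin(j)^3 + 29*sin(j)^2/2 + 6*sin(j) - 14)/(sin(j)^2 + 4*sin(j) - 12)^3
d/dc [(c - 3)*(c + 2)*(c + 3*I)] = 3*c^2 + c*(-2 + 6*I) - 6 - 3*I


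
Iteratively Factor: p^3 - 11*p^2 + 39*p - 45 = (p - 3)*(p^2 - 8*p + 15) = (p - 3)^2*(p - 5)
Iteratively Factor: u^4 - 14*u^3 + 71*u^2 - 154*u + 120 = (u - 4)*(u^3 - 10*u^2 + 31*u - 30) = (u - 4)*(u - 3)*(u^2 - 7*u + 10) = (u - 5)*(u - 4)*(u - 3)*(u - 2)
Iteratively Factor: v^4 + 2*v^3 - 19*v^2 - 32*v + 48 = (v - 4)*(v^3 + 6*v^2 + 5*v - 12) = (v - 4)*(v - 1)*(v^2 + 7*v + 12) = (v - 4)*(v - 1)*(v + 4)*(v + 3)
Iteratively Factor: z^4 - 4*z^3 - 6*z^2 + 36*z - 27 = (z + 3)*(z^3 - 7*z^2 + 15*z - 9) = (z - 3)*(z + 3)*(z^2 - 4*z + 3) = (z - 3)*(z - 1)*(z + 3)*(z - 3)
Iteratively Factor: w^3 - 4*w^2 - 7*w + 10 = (w - 1)*(w^2 - 3*w - 10) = (w - 1)*(w + 2)*(w - 5)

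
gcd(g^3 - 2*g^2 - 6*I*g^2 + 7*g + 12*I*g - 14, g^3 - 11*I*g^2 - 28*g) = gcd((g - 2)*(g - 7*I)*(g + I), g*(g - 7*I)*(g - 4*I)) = g - 7*I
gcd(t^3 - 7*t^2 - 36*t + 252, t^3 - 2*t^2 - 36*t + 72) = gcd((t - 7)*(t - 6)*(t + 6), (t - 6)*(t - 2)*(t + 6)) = t^2 - 36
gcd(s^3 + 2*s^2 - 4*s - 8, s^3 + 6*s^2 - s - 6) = 1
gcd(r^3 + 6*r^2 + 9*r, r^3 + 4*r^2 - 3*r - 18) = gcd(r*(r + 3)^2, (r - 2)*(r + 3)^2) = r^2 + 6*r + 9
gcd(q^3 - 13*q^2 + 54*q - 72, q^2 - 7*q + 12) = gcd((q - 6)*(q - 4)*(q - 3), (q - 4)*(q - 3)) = q^2 - 7*q + 12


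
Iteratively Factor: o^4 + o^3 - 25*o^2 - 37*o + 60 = (o + 3)*(o^3 - 2*o^2 - 19*o + 20) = (o + 3)*(o + 4)*(o^2 - 6*o + 5) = (o - 1)*(o + 3)*(o + 4)*(o - 5)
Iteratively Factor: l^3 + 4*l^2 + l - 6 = (l + 2)*(l^2 + 2*l - 3) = (l + 2)*(l + 3)*(l - 1)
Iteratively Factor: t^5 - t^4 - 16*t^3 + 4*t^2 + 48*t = (t - 4)*(t^4 + 3*t^3 - 4*t^2 - 12*t) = (t - 4)*(t - 2)*(t^3 + 5*t^2 + 6*t) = (t - 4)*(t - 2)*(t + 3)*(t^2 + 2*t) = t*(t - 4)*(t - 2)*(t + 3)*(t + 2)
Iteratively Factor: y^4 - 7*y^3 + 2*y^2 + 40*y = (y)*(y^3 - 7*y^2 + 2*y + 40) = y*(y - 4)*(y^2 - 3*y - 10) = y*(y - 4)*(y + 2)*(y - 5)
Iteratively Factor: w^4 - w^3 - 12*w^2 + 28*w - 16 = (w - 2)*(w^3 + w^2 - 10*w + 8) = (w - 2)*(w + 4)*(w^2 - 3*w + 2) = (w - 2)*(w - 1)*(w + 4)*(w - 2)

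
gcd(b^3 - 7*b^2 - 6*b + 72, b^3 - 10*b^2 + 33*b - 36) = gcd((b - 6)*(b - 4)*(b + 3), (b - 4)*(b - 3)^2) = b - 4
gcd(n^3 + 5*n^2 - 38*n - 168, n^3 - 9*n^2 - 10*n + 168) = n^2 - 2*n - 24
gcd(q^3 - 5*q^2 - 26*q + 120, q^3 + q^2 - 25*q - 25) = q + 5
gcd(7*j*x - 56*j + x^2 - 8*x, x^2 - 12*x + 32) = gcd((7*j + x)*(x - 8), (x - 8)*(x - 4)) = x - 8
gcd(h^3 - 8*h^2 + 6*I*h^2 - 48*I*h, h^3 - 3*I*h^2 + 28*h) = h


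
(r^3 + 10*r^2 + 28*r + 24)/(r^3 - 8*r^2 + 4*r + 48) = (r^2 + 8*r + 12)/(r^2 - 10*r + 24)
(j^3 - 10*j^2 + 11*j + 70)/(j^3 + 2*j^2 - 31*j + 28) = (j^3 - 10*j^2 + 11*j + 70)/(j^3 + 2*j^2 - 31*j + 28)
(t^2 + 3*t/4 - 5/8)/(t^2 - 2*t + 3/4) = (4*t + 5)/(2*(2*t - 3))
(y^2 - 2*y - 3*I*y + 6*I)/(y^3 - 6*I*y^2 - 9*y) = (y - 2)/(y*(y - 3*I))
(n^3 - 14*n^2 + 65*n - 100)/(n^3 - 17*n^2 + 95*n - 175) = (n - 4)/(n - 7)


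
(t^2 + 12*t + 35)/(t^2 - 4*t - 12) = (t^2 + 12*t + 35)/(t^2 - 4*t - 12)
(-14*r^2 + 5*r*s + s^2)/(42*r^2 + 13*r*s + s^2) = (-2*r + s)/(6*r + s)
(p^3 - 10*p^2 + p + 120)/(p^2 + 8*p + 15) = (p^2 - 13*p + 40)/(p + 5)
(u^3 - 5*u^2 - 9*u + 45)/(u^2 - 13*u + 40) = (u^2 - 9)/(u - 8)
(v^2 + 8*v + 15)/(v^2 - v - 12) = (v + 5)/(v - 4)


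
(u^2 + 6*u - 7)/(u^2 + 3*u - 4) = (u + 7)/(u + 4)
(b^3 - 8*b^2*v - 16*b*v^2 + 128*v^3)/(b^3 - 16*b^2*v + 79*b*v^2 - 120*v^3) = (b^2 - 16*v^2)/(b^2 - 8*b*v + 15*v^2)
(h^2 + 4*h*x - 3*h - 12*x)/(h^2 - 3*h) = (h + 4*x)/h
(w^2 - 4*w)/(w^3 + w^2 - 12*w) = (w - 4)/(w^2 + w - 12)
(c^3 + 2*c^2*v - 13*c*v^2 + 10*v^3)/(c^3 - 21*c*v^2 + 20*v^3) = (-c + 2*v)/(-c + 4*v)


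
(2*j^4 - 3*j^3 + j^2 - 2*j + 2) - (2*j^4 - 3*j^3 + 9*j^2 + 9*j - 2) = -8*j^2 - 11*j + 4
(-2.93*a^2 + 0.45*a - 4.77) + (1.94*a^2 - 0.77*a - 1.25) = -0.99*a^2 - 0.32*a - 6.02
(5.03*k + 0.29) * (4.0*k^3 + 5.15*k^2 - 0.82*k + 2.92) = 20.12*k^4 + 27.0645*k^3 - 2.6311*k^2 + 14.4498*k + 0.8468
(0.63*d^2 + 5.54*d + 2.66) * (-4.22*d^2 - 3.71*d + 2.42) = -2.6586*d^4 - 25.7161*d^3 - 30.254*d^2 + 3.5382*d + 6.4372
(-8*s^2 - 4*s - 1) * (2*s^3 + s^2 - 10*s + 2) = -16*s^5 - 16*s^4 + 74*s^3 + 23*s^2 + 2*s - 2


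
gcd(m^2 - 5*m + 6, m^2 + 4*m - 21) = m - 3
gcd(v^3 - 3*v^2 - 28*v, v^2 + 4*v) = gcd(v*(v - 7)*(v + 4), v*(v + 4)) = v^2 + 4*v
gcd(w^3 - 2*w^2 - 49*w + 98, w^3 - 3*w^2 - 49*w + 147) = w^2 - 49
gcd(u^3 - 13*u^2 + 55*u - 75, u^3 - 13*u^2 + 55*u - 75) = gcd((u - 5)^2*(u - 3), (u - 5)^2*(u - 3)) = u^3 - 13*u^2 + 55*u - 75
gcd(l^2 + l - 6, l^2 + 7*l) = 1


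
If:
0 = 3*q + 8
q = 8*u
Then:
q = -8/3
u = -1/3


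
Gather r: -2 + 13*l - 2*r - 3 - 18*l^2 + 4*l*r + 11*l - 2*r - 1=-18*l^2 + 24*l + r*(4*l - 4) - 6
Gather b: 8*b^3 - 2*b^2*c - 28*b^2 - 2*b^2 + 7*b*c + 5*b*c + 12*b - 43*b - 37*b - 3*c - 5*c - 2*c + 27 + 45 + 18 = 8*b^3 + b^2*(-2*c - 30) + b*(12*c - 68) - 10*c + 90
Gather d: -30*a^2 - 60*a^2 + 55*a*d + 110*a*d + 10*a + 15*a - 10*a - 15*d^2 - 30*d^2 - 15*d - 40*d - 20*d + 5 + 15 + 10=-90*a^2 + 15*a - 45*d^2 + d*(165*a - 75) + 30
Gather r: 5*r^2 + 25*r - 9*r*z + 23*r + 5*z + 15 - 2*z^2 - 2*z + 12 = 5*r^2 + r*(48 - 9*z) - 2*z^2 + 3*z + 27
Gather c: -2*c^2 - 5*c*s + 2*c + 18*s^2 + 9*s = -2*c^2 + c*(2 - 5*s) + 18*s^2 + 9*s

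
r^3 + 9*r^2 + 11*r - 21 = (r - 1)*(r + 3)*(r + 7)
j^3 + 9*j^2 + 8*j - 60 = (j - 2)*(j + 5)*(j + 6)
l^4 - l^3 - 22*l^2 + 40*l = l*(l - 4)*(l - 2)*(l + 5)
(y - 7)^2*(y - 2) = y^3 - 16*y^2 + 77*y - 98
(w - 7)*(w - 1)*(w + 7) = w^3 - w^2 - 49*w + 49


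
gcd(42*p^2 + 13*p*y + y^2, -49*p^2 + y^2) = 7*p + y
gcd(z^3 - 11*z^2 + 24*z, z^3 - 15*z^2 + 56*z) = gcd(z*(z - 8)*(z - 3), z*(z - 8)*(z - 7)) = z^2 - 8*z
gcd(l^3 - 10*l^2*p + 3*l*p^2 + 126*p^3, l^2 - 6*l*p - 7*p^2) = -l + 7*p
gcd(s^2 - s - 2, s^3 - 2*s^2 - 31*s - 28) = s + 1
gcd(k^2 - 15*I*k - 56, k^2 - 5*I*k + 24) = k - 8*I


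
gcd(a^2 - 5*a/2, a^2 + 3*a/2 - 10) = a - 5/2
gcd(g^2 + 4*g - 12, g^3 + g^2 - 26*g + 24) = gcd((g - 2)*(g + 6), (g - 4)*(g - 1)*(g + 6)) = g + 6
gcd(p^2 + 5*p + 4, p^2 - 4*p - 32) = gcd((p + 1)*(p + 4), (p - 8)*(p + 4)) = p + 4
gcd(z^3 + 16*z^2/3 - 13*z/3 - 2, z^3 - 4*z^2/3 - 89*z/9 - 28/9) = z + 1/3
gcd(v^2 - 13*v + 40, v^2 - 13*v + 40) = v^2 - 13*v + 40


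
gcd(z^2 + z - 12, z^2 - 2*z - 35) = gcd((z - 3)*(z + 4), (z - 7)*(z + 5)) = 1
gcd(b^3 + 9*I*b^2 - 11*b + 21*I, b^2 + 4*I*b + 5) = b - I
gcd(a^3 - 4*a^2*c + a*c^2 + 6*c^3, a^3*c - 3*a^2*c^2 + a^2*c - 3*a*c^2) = a - 3*c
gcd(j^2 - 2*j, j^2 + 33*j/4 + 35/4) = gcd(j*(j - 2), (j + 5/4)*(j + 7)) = 1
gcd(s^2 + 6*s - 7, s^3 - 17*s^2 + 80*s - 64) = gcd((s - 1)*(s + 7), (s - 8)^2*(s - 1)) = s - 1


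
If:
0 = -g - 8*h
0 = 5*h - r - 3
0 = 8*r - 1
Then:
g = -5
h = 5/8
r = 1/8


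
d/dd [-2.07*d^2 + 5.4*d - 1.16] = 5.4 - 4.14*d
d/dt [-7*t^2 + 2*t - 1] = 2 - 14*t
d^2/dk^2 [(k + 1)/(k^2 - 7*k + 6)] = 2*(3*(2 - k)*(k^2 - 7*k + 6) + (k + 1)*(2*k - 7)^2)/(k^2 - 7*k + 6)^3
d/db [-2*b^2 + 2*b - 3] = 2 - 4*b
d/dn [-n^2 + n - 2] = 1 - 2*n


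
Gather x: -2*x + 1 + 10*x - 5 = 8*x - 4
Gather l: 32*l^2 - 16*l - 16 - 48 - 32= 32*l^2 - 16*l - 96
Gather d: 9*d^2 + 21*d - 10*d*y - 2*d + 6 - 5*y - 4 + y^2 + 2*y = 9*d^2 + d*(19 - 10*y) + y^2 - 3*y + 2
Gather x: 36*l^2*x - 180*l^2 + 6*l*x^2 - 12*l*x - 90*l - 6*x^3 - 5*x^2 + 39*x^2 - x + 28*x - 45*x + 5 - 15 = -180*l^2 - 90*l - 6*x^3 + x^2*(6*l + 34) + x*(36*l^2 - 12*l - 18) - 10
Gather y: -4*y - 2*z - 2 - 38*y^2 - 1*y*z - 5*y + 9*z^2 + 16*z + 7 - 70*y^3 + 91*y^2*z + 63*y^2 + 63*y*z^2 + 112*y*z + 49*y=-70*y^3 + y^2*(91*z + 25) + y*(63*z^2 + 111*z + 40) + 9*z^2 + 14*z + 5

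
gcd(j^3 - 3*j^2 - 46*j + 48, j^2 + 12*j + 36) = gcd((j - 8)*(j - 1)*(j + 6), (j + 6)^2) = j + 6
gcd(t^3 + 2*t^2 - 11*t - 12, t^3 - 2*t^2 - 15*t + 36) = t^2 + t - 12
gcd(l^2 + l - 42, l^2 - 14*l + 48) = l - 6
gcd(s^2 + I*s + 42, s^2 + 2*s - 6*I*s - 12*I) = s - 6*I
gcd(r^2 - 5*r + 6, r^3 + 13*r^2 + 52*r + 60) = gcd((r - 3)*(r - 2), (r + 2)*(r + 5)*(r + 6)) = 1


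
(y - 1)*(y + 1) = y^2 - 1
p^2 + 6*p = p*(p + 6)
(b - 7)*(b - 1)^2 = b^3 - 9*b^2 + 15*b - 7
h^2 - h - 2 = (h - 2)*(h + 1)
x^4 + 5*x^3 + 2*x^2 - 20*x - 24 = (x - 2)*(x + 2)^2*(x + 3)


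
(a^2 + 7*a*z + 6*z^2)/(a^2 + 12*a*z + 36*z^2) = (a + z)/(a + 6*z)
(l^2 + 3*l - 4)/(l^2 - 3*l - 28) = (l - 1)/(l - 7)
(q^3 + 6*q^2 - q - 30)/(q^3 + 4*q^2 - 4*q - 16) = (q^2 + 8*q + 15)/(q^2 + 6*q + 8)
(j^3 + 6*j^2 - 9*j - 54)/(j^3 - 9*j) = (j + 6)/j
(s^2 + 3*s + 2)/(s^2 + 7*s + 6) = (s + 2)/(s + 6)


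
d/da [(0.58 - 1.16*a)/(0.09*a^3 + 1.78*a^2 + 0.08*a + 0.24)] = (0.2088*a^3 + 1.9082*a^2 - 2.0648*a - 0.3248)/(0.0081*a^6 + 0.3204*a^5 + 3.1828*a^4 + 0.328*a^3 + 0.8608*a^2 + 0.0384*a + 0.0576)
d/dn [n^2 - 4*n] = 2*n - 4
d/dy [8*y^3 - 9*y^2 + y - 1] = 24*y^2 - 18*y + 1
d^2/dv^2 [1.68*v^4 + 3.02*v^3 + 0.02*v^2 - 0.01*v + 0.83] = 20.16*v^2 + 18.12*v + 0.04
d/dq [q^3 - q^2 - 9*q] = 3*q^2 - 2*q - 9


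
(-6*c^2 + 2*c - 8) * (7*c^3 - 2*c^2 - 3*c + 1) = -42*c^5 + 26*c^4 - 42*c^3 + 4*c^2 + 26*c - 8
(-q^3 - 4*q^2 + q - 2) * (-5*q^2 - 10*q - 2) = 5*q^5 + 30*q^4 + 37*q^3 + 8*q^2 + 18*q + 4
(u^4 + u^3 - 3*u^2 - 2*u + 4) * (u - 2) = u^5 - u^4 - 5*u^3 + 4*u^2 + 8*u - 8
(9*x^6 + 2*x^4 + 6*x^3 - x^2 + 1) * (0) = 0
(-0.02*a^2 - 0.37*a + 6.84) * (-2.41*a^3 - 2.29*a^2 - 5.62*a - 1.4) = 0.0482*a^5 + 0.9375*a^4 - 15.5247*a^3 - 13.5562*a^2 - 37.9228*a - 9.576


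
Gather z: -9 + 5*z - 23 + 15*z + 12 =20*z - 20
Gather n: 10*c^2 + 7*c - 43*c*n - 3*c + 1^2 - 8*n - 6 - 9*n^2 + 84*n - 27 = 10*c^2 + 4*c - 9*n^2 + n*(76 - 43*c) - 32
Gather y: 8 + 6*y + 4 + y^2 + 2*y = y^2 + 8*y + 12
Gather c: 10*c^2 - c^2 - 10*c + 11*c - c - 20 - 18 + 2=9*c^2 - 36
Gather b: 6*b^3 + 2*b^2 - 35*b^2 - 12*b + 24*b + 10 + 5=6*b^3 - 33*b^2 + 12*b + 15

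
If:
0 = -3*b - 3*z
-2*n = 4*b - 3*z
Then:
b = -z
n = 7*z/2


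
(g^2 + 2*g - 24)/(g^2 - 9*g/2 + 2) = 2*(g + 6)/(2*g - 1)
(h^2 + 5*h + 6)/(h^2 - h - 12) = (h + 2)/(h - 4)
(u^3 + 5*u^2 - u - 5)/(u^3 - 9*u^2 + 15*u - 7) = (u^2 + 6*u + 5)/(u^2 - 8*u + 7)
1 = 1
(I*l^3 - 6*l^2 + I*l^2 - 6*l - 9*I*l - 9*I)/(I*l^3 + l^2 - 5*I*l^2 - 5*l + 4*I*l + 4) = (l^3 + l^2*(1 + 6*I) + l*(-9 + 6*I) - 9)/(l^3 + l^2*(-5 - I) + l*(4 + 5*I) - 4*I)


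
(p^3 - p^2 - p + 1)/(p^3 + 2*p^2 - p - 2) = (p - 1)/(p + 2)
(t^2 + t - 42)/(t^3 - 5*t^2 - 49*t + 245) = (t - 6)/(t^2 - 12*t + 35)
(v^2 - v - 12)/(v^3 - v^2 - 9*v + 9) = (v - 4)/(v^2 - 4*v + 3)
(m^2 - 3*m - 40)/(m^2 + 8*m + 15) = (m - 8)/(m + 3)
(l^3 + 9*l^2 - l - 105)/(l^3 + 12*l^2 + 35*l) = (l - 3)/l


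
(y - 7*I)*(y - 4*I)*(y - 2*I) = y^3 - 13*I*y^2 - 50*y + 56*I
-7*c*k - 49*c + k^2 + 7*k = (-7*c + k)*(k + 7)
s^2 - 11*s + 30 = (s - 6)*(s - 5)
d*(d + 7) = d^2 + 7*d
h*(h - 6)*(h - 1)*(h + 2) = h^4 - 5*h^3 - 8*h^2 + 12*h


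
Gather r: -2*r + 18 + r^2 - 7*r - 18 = r^2 - 9*r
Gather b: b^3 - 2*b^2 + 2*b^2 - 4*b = b^3 - 4*b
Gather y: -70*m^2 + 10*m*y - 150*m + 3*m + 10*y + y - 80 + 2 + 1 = -70*m^2 - 147*m + y*(10*m + 11) - 77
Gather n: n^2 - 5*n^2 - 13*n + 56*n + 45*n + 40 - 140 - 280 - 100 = -4*n^2 + 88*n - 480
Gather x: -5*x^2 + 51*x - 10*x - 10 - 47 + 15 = -5*x^2 + 41*x - 42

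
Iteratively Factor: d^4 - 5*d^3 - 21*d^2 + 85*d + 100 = (d + 1)*(d^3 - 6*d^2 - 15*d + 100) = (d - 5)*(d + 1)*(d^2 - d - 20) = (d - 5)*(d + 1)*(d + 4)*(d - 5)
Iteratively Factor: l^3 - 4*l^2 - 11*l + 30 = (l - 5)*(l^2 + l - 6) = (l - 5)*(l - 2)*(l + 3)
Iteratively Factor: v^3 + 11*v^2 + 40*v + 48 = (v + 3)*(v^2 + 8*v + 16) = (v + 3)*(v + 4)*(v + 4)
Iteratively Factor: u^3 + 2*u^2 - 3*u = (u - 1)*(u^2 + 3*u) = (u - 1)*(u + 3)*(u)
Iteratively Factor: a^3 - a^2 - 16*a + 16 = (a - 4)*(a^2 + 3*a - 4) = (a - 4)*(a + 4)*(a - 1)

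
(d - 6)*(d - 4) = d^2 - 10*d + 24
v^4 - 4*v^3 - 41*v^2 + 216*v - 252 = (v - 6)*(v - 3)*(v - 2)*(v + 7)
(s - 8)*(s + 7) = s^2 - s - 56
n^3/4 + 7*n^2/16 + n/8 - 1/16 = (n/4 + 1/4)*(n - 1/4)*(n + 1)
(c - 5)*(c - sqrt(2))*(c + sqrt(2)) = c^3 - 5*c^2 - 2*c + 10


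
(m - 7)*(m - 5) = m^2 - 12*m + 35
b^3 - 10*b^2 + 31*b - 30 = (b - 5)*(b - 3)*(b - 2)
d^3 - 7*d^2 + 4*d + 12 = (d - 6)*(d - 2)*(d + 1)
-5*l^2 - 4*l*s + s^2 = (-5*l + s)*(l + s)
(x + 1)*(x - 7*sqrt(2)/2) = x^2 - 7*sqrt(2)*x/2 + x - 7*sqrt(2)/2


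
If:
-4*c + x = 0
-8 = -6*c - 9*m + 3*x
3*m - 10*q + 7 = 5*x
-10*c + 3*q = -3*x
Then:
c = 29/34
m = 223/153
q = -29/51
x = 58/17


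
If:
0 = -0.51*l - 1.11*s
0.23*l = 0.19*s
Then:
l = 0.00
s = 0.00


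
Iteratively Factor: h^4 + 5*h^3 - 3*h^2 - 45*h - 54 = (h + 3)*(h^3 + 2*h^2 - 9*h - 18) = (h - 3)*(h + 3)*(h^2 + 5*h + 6) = (h - 3)*(h + 2)*(h + 3)*(h + 3)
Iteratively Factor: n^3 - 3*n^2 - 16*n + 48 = (n - 3)*(n^2 - 16) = (n - 4)*(n - 3)*(n + 4)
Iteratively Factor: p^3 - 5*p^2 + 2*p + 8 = (p + 1)*(p^2 - 6*p + 8) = (p - 2)*(p + 1)*(p - 4)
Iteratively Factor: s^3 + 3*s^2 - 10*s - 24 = (s - 3)*(s^2 + 6*s + 8) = (s - 3)*(s + 4)*(s + 2)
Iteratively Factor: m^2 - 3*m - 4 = (m + 1)*(m - 4)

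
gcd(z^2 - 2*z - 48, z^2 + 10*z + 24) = z + 6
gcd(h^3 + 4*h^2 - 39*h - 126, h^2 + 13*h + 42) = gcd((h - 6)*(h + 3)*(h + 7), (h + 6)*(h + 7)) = h + 7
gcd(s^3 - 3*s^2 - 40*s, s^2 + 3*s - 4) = 1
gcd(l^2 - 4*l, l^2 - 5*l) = l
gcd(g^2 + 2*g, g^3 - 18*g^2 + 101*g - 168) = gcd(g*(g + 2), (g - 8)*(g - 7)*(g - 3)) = 1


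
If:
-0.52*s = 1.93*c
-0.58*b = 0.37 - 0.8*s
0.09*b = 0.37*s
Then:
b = -0.96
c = 0.06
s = -0.23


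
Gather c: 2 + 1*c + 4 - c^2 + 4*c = -c^2 + 5*c + 6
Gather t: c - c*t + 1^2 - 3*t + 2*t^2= c + 2*t^2 + t*(-c - 3) + 1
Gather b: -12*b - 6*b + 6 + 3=9 - 18*b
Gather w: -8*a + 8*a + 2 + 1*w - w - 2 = 0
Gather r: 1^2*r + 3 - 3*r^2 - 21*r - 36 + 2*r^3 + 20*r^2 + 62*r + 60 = 2*r^3 + 17*r^2 + 42*r + 27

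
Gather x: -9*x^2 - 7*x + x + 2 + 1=-9*x^2 - 6*x + 3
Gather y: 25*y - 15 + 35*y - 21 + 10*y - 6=70*y - 42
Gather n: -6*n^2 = -6*n^2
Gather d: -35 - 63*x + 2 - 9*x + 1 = -72*x - 32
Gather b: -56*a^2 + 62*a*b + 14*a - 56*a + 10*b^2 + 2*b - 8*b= -56*a^2 - 42*a + 10*b^2 + b*(62*a - 6)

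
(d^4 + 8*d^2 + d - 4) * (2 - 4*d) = -4*d^5 + 2*d^4 - 32*d^3 + 12*d^2 + 18*d - 8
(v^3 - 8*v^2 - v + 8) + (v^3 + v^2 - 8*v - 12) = 2*v^3 - 7*v^2 - 9*v - 4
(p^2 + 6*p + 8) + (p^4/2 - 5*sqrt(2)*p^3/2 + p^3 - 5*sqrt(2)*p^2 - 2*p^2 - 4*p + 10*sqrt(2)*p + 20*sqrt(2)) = p^4/2 - 5*sqrt(2)*p^3/2 + p^3 - 5*sqrt(2)*p^2 - p^2 + 2*p + 10*sqrt(2)*p + 8 + 20*sqrt(2)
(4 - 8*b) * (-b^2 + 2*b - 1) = 8*b^3 - 20*b^2 + 16*b - 4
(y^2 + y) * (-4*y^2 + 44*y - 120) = -4*y^4 + 40*y^3 - 76*y^2 - 120*y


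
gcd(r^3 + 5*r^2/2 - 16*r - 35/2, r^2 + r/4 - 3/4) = r + 1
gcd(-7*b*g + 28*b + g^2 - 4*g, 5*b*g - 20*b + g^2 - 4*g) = g - 4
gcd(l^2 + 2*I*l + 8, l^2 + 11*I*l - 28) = l + 4*I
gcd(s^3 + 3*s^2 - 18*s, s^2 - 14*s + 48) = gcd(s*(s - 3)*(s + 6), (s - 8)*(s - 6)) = 1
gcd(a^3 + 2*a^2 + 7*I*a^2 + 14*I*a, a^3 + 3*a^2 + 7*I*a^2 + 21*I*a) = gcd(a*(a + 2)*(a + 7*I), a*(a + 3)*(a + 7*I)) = a^2 + 7*I*a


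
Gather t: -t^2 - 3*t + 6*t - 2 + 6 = -t^2 + 3*t + 4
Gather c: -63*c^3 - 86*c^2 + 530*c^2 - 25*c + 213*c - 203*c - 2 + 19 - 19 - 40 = -63*c^3 + 444*c^2 - 15*c - 42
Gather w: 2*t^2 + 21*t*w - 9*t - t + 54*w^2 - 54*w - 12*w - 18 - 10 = 2*t^2 - 10*t + 54*w^2 + w*(21*t - 66) - 28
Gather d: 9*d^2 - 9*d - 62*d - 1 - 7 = 9*d^2 - 71*d - 8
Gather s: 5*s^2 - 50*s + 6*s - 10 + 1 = 5*s^2 - 44*s - 9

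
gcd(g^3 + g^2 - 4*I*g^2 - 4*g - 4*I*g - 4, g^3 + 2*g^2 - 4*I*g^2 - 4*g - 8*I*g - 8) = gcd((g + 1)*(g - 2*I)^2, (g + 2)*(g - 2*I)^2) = g^2 - 4*I*g - 4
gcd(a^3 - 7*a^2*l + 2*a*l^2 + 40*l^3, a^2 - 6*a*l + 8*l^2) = a - 4*l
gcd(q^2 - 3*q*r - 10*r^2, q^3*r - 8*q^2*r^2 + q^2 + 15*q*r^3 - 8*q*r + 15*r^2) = q - 5*r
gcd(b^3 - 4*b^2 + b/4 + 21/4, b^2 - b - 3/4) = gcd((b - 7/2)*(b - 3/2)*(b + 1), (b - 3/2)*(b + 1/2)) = b - 3/2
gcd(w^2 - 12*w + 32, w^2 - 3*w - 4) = w - 4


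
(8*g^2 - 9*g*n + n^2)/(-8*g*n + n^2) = (-g + n)/n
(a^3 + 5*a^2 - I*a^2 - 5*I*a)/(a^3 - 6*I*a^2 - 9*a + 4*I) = a*(a + 5)/(a^2 - 5*I*a - 4)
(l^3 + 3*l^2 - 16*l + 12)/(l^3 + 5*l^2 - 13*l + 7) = (l^2 + 4*l - 12)/(l^2 + 6*l - 7)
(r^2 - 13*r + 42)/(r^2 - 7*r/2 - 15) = 2*(r - 7)/(2*r + 5)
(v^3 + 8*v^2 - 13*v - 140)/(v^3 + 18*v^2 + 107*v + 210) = (v - 4)/(v + 6)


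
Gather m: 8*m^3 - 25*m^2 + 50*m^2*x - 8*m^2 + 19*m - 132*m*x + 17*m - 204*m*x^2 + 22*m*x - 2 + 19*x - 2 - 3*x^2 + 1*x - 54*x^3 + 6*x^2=8*m^3 + m^2*(50*x - 33) + m*(-204*x^2 - 110*x + 36) - 54*x^3 + 3*x^2 + 20*x - 4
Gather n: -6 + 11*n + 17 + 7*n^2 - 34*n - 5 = 7*n^2 - 23*n + 6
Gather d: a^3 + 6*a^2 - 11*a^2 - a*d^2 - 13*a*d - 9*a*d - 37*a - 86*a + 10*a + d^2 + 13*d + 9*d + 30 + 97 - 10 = a^3 - 5*a^2 - 113*a + d^2*(1 - a) + d*(22 - 22*a) + 117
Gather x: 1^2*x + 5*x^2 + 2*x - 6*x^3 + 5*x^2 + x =-6*x^3 + 10*x^2 + 4*x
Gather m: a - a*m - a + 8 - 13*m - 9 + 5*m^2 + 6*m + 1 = 5*m^2 + m*(-a - 7)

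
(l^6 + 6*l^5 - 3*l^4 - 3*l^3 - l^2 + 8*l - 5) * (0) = 0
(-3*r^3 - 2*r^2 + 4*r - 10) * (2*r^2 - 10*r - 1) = -6*r^5 + 26*r^4 + 31*r^3 - 58*r^2 + 96*r + 10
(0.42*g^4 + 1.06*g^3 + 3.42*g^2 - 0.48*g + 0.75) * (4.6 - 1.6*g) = -0.672*g^5 + 0.236*g^4 - 0.596000000000001*g^3 + 16.5*g^2 - 3.408*g + 3.45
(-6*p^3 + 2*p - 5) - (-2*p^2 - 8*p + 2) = -6*p^3 + 2*p^2 + 10*p - 7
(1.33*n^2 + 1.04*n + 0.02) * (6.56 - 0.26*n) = -0.3458*n^3 + 8.4544*n^2 + 6.8172*n + 0.1312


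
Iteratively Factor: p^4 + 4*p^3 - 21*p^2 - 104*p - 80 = (p + 4)*(p^3 - 21*p - 20) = (p - 5)*(p + 4)*(p^2 + 5*p + 4) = (p - 5)*(p + 4)^2*(p + 1)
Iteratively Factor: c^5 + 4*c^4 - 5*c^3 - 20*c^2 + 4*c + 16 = (c + 1)*(c^4 + 3*c^3 - 8*c^2 - 12*c + 16) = (c - 1)*(c + 1)*(c^3 + 4*c^2 - 4*c - 16) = (c - 2)*(c - 1)*(c + 1)*(c^2 + 6*c + 8) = (c - 2)*(c - 1)*(c + 1)*(c + 4)*(c + 2)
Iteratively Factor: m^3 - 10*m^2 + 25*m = (m - 5)*(m^2 - 5*m) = m*(m - 5)*(m - 5)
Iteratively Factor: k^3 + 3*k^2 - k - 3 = (k + 1)*(k^2 + 2*k - 3) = (k - 1)*(k + 1)*(k + 3)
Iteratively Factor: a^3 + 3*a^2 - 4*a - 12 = (a + 2)*(a^2 + a - 6) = (a - 2)*(a + 2)*(a + 3)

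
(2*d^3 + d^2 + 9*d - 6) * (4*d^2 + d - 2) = 8*d^5 + 6*d^4 + 33*d^3 - 17*d^2 - 24*d + 12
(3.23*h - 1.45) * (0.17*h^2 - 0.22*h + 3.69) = 0.5491*h^3 - 0.9571*h^2 + 12.2377*h - 5.3505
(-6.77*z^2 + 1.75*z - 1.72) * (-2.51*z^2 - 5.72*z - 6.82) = 16.9927*z^4 + 34.3319*z^3 + 40.4786*z^2 - 2.0966*z + 11.7304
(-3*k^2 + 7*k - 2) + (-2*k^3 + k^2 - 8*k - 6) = -2*k^3 - 2*k^2 - k - 8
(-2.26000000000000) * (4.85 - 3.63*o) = 8.2038*o - 10.961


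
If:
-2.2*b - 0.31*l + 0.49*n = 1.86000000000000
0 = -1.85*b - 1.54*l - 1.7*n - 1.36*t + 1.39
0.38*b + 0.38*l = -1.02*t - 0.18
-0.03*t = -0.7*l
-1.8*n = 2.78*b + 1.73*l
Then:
No Solution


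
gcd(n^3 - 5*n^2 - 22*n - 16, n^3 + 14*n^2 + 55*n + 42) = n + 1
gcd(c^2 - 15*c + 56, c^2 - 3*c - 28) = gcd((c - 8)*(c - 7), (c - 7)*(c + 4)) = c - 7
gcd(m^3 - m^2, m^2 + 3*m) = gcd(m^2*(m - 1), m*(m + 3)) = m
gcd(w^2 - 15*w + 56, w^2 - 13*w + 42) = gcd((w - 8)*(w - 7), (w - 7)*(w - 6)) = w - 7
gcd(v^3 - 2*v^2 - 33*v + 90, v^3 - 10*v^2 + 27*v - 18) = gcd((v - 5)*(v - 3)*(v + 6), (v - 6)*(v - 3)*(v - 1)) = v - 3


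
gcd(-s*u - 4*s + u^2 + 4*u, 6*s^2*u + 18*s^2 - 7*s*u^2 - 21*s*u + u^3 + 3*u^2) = s - u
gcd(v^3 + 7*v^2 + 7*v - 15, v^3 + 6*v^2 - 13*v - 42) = 1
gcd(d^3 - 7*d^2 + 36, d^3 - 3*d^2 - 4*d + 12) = d^2 - d - 6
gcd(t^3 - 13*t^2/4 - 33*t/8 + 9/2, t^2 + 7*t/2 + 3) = t + 3/2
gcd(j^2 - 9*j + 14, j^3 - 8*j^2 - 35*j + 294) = j - 7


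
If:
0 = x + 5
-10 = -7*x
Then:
No Solution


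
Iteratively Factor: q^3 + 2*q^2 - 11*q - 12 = (q + 1)*(q^2 + q - 12) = (q + 1)*(q + 4)*(q - 3)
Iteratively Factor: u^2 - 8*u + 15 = (u - 3)*(u - 5)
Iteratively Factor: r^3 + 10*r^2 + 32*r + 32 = (r + 2)*(r^2 + 8*r + 16) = (r + 2)*(r + 4)*(r + 4)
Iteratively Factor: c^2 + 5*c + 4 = (c + 4)*(c + 1)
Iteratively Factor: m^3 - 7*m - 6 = (m + 1)*(m^2 - m - 6) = (m - 3)*(m + 1)*(m + 2)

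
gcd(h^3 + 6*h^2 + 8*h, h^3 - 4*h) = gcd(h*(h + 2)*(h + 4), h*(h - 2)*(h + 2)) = h^2 + 2*h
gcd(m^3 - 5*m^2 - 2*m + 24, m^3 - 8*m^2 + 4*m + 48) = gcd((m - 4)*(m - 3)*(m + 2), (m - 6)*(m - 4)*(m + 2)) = m^2 - 2*m - 8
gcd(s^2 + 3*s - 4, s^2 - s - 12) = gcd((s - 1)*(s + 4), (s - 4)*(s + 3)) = 1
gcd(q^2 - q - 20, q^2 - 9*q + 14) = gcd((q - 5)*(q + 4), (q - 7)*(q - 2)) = 1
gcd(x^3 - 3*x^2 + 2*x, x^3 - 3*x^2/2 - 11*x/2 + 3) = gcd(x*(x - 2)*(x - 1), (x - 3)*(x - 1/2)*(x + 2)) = 1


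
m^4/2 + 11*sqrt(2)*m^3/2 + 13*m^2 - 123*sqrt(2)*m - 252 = (m/2 + sqrt(2)/2)*(m - 3*sqrt(2))*(m + 6*sqrt(2))*(m + 7*sqrt(2))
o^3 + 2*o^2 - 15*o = o*(o - 3)*(o + 5)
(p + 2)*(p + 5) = p^2 + 7*p + 10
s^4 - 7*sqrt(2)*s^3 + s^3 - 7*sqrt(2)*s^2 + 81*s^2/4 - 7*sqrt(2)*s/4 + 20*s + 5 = (s + 1/2)^2*(s - 5*sqrt(2))*(s - 2*sqrt(2))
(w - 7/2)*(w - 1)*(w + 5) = w^3 + w^2/2 - 19*w + 35/2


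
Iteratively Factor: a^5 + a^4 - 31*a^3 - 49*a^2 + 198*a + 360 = (a - 5)*(a^4 + 6*a^3 - a^2 - 54*a - 72) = (a - 5)*(a + 4)*(a^3 + 2*a^2 - 9*a - 18) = (a - 5)*(a + 2)*(a + 4)*(a^2 - 9) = (a - 5)*(a - 3)*(a + 2)*(a + 4)*(a + 3)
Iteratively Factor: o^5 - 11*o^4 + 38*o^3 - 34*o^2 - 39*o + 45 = (o - 5)*(o^4 - 6*o^3 + 8*o^2 + 6*o - 9) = (o - 5)*(o - 3)*(o^3 - 3*o^2 - o + 3) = (o - 5)*(o - 3)^2*(o^2 - 1) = (o - 5)*(o - 3)^2*(o - 1)*(o + 1)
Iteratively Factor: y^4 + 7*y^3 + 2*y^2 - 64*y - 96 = (y + 4)*(y^3 + 3*y^2 - 10*y - 24) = (y - 3)*(y + 4)*(y^2 + 6*y + 8) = (y - 3)*(y + 4)^2*(y + 2)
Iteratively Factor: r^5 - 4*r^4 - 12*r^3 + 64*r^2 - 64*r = (r - 2)*(r^4 - 2*r^3 - 16*r^2 + 32*r) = (r - 2)*(r + 4)*(r^3 - 6*r^2 + 8*r) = (r - 4)*(r - 2)*(r + 4)*(r^2 - 2*r) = r*(r - 4)*(r - 2)*(r + 4)*(r - 2)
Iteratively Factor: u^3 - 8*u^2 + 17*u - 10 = (u - 2)*(u^2 - 6*u + 5) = (u - 5)*(u - 2)*(u - 1)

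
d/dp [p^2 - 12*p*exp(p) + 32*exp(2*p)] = -12*p*exp(p) + 2*p + 64*exp(2*p) - 12*exp(p)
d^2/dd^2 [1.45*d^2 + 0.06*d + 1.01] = 2.90000000000000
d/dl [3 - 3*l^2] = -6*l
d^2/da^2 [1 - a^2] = -2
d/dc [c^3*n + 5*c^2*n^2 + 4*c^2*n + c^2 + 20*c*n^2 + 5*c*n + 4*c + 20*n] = 3*c^2*n + 10*c*n^2 + 8*c*n + 2*c + 20*n^2 + 5*n + 4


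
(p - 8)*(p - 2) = p^2 - 10*p + 16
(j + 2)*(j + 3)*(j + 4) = j^3 + 9*j^2 + 26*j + 24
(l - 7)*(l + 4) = l^2 - 3*l - 28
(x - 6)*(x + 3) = x^2 - 3*x - 18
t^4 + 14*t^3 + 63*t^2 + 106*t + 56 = (t + 1)*(t + 2)*(t + 4)*(t + 7)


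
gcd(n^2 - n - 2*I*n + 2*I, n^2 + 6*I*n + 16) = n - 2*I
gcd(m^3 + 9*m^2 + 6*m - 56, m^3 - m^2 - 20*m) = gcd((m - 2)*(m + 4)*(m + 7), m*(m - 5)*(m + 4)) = m + 4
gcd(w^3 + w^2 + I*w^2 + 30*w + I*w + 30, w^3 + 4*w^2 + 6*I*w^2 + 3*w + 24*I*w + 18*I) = w^2 + w*(1 + 6*I) + 6*I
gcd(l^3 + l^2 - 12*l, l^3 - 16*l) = l^2 + 4*l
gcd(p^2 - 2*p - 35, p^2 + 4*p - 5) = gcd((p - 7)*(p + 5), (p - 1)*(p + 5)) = p + 5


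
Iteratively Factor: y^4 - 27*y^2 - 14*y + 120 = (y - 5)*(y^3 + 5*y^2 - 2*y - 24) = (y - 5)*(y - 2)*(y^2 + 7*y + 12) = (y - 5)*(y - 2)*(y + 4)*(y + 3)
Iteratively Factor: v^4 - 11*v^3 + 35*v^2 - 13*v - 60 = (v - 4)*(v^3 - 7*v^2 + 7*v + 15) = (v - 4)*(v + 1)*(v^2 - 8*v + 15) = (v - 4)*(v - 3)*(v + 1)*(v - 5)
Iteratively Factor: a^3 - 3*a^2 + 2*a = (a - 1)*(a^2 - 2*a) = (a - 2)*(a - 1)*(a)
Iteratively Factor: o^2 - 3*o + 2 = (o - 1)*(o - 2)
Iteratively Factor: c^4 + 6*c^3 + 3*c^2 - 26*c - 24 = (c + 3)*(c^3 + 3*c^2 - 6*c - 8) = (c + 1)*(c + 3)*(c^2 + 2*c - 8) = (c - 2)*(c + 1)*(c + 3)*(c + 4)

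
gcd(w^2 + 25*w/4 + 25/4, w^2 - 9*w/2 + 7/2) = 1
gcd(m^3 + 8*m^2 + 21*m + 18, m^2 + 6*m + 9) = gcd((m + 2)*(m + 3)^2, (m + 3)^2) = m^2 + 6*m + 9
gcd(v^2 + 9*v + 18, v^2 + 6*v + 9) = v + 3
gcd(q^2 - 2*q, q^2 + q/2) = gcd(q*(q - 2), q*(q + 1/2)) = q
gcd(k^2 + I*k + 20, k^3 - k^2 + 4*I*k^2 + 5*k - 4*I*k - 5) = k + 5*I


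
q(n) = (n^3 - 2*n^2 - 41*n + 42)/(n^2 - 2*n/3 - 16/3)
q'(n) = (2/3 - 2*n)*(n^3 - 2*n^2 - 41*n + 42)/(n^2 - 2*n/3 - 16/3)^2 + (3*n^2 - 4*n - 41)/(n^2 - 2*n/3 - 16/3) = 3*(3*n^4 - 4*n^3 + 79*n^2 - 188*n + 740)/(9*n^4 - 12*n^3 - 92*n^2 + 64*n + 256)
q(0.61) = -3.07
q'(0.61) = 7.57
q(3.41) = -20.25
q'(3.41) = 26.07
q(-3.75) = 10.23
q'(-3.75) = 8.88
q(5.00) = -5.39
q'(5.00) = 3.94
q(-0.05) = -8.31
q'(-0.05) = 8.90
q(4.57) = -7.33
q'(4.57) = 5.24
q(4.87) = -5.92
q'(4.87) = 4.25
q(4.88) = -5.88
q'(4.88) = 4.23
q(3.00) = -43.20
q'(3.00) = 122.64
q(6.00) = -2.25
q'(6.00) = 2.57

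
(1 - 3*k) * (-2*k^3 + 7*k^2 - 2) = 6*k^4 - 23*k^3 + 7*k^2 + 6*k - 2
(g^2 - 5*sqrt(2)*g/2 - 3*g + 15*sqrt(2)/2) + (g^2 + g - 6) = 2*g^2 - 5*sqrt(2)*g/2 - 2*g - 6 + 15*sqrt(2)/2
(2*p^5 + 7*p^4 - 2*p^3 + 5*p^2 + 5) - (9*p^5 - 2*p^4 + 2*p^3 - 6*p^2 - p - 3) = -7*p^5 + 9*p^4 - 4*p^3 + 11*p^2 + p + 8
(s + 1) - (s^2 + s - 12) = 13 - s^2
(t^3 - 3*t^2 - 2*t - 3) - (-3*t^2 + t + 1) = t^3 - 3*t - 4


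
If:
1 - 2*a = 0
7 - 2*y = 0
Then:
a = 1/2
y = 7/2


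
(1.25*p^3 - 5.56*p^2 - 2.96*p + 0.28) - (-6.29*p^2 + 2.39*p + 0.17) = 1.25*p^3 + 0.73*p^2 - 5.35*p + 0.11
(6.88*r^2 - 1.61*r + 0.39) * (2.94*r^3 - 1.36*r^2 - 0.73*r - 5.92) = 20.2272*r^5 - 14.0902*r^4 - 1.6862*r^3 - 40.0847*r^2 + 9.2465*r - 2.3088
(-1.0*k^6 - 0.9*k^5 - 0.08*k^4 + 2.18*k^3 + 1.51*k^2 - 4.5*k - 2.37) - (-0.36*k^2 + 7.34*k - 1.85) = -1.0*k^6 - 0.9*k^5 - 0.08*k^4 + 2.18*k^3 + 1.87*k^2 - 11.84*k - 0.52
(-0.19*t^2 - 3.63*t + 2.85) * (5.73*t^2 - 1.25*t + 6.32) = -1.0887*t^4 - 20.5624*t^3 + 19.6672*t^2 - 26.5041*t + 18.012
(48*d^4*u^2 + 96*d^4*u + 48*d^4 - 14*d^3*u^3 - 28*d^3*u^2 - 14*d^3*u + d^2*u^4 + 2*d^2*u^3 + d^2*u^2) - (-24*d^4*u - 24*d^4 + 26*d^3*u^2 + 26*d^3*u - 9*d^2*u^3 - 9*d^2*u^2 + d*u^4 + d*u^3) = 48*d^4*u^2 + 120*d^4*u + 72*d^4 - 14*d^3*u^3 - 54*d^3*u^2 - 40*d^3*u + d^2*u^4 + 11*d^2*u^3 + 10*d^2*u^2 - d*u^4 - d*u^3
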